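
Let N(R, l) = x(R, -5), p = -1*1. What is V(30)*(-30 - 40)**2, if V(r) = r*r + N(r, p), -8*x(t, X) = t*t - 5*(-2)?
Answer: 3852625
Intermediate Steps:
p = -1
x(t, X) = -5/4 - t**2/8 (x(t, X) = -(t*t - 5*(-2))/8 = -(t**2 + 10)/8 = -(10 + t**2)/8 = -5/4 - t**2/8)
N(R, l) = -5/4 - R**2/8
V(r) = -5/4 + 7*r**2/8 (V(r) = r*r + (-5/4 - r**2/8) = r**2 + (-5/4 - r**2/8) = -5/4 + 7*r**2/8)
V(30)*(-30 - 40)**2 = (-5/4 + (7/8)*30**2)*(-30 - 40)**2 = (-5/4 + (7/8)*900)*(-70)**2 = (-5/4 + 1575/2)*4900 = (3145/4)*4900 = 3852625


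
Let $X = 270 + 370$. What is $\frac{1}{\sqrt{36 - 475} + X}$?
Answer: $\frac{640}{410039} - \frac{i \sqrt{439}}{410039} \approx 0.0015608 - 5.1098 \cdot 10^{-5} i$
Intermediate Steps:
$X = 640$
$\frac{1}{\sqrt{36 - 475} + X} = \frac{1}{\sqrt{36 - 475} + 640} = \frac{1}{\sqrt{-439} + 640} = \frac{1}{i \sqrt{439} + 640} = \frac{1}{640 + i \sqrt{439}}$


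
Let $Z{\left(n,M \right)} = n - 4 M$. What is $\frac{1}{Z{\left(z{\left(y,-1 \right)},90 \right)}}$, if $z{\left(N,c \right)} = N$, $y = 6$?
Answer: $- \frac{1}{354} \approx -0.0028249$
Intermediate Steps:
$\frac{1}{Z{\left(z{\left(y,-1 \right)},90 \right)}} = \frac{1}{6 - 360} = \frac{1}{-354} = - \frac{1}{354}$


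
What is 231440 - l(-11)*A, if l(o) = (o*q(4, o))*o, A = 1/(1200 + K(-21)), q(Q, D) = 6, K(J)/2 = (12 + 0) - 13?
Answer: 138632197/599 ≈ 2.3144e+5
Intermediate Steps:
K(J) = -2 (K(J) = 2*((12 + 0) - 13) = 2*(12 - 13) = 2*(-1) = -2)
A = 1/1198 (A = 1/(1200 - 2) = 1/1198 ≈ 0.00083472)
l(o) = 6*o² (l(o) = (o*6)*o = (6*o)*o = 6*o²)
231440 - l(-11)*A = 231440 - 6*(-11)²/1198 = 231440 - 6*121/1198 = 231440 - 726/1198 = 231440 - 1*363/599 = 231440 - 363/599 = 138632197/599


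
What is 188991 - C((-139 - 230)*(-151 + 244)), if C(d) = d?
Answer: 223308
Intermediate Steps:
188991 - C((-139 - 230)*(-151 + 244)) = 188991 - (-139 - 230)*(-151 + 244) = 188991 - (-369)*93 = 188991 - 1*(-34317) = 188991 + 34317 = 223308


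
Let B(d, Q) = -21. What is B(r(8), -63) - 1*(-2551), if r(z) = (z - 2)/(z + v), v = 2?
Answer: 2530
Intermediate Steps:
r(z) = (-2 + z)/(2 + z) (r(z) = (z - 2)/(z + 2) = (-2 + z)/(2 + z))
B(r(8), -63) - 1*(-2551) = -21 - 1*(-2551) = -21 + 2551 = 2530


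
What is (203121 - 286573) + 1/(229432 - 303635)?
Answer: -6192388757/74203 ≈ -83452.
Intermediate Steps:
(203121 - 286573) + 1/(229432 - 303635) = -83452 + 1/(-74203) = -83452 - 1/74203 = -6192388757/74203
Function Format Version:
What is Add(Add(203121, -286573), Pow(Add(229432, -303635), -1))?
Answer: Rational(-6192388757, 74203) ≈ -83452.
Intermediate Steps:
Add(Add(203121, -286573), Pow(Add(229432, -303635), -1)) = Add(-83452, Pow(-74203, -1)) = Add(-83452, Rational(-1, 74203)) = Rational(-6192388757, 74203)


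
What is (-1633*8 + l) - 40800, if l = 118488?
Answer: 64624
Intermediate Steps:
(-1633*8 + l) - 40800 = (-1633*8 + 118488) - 40800 = (-13064 + 118488) - 40800 = 105424 - 40800 = 64624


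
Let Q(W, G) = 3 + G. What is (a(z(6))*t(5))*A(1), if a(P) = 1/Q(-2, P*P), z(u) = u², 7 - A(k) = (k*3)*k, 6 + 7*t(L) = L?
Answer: -4/9093 ≈ -0.00043990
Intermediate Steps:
t(L) = -6/7 + L/7
A(k) = 7 - 3*k² (A(k) = 7 - k*3*k = 7 - 3*k*k = 7 - 3*k²)
a(P) = 1/(3 + P²) (a(P) = 1/(3 + P*P) = 1/(3 + P²))
(a(z(6))*t(5))*A(1) = ((-6/7 + (⅐)*5)/(3 + (6²)²))*(7 - 3*1²) = ((-6/7 + 5/7)/(3 + 36²))*(7 - 3*1) = (-⅐/(3 + 1296))*(7 - 3) = (-⅐/1299)*4 = ((1/1299)*(-⅐))*4 = -1/9093*4 = -4/9093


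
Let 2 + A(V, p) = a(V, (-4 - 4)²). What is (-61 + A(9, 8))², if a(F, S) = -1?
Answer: 4096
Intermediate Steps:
A(V, p) = -3 (A(V, p) = -2 - 1 = -3)
(-61 + A(9, 8))² = (-61 - 3)² = (-64)² = 4096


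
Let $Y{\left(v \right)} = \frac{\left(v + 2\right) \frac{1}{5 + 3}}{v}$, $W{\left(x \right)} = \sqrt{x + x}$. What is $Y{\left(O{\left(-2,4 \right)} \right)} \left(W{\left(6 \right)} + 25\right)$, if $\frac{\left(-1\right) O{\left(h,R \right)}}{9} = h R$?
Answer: $\frac{925}{288} + \frac{37 \sqrt{3}}{144} \approx 3.6568$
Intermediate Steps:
$O{\left(h,R \right)} = - 9 R h$ ($O{\left(h,R \right)} = - 9 h R = - 9 R h$)
$W{\left(x \right)} = \sqrt{2} \sqrt{x}$ ($W{\left(x \right)} = \sqrt{2 x} = \sqrt{2} \sqrt{x}$)
$Y{\left(v \right)} = \frac{\frac{1}{4} + \frac{v}{8}}{v}$ ($Y{\left(v \right)} = \frac{\left(2 + v\right) \frac{1}{8}}{v} = \frac{\frac{1}{4} + \frac{v}{8}}{v}$)
$Y{\left(O{\left(-2,4 \right)} \right)} \left(W{\left(6 \right)} + 25\right) = \frac{2 - 36 \left(-2\right)}{8 \left(\left(-9\right) 4 \left(-2\right)\right)} \left(\sqrt{2} \sqrt{6} + 25\right) = \frac{2 + 72}{8 \cdot 72} \left(2 \sqrt{3} + 25\right) = \frac{1}{8} \cdot \frac{1}{72} \cdot 74 \left(25 + 2 \sqrt{3}\right) = \frac{37 \left(25 + 2 \sqrt{3}\right)}{288} = \frac{925}{288} + \frac{37 \sqrt{3}}{144}$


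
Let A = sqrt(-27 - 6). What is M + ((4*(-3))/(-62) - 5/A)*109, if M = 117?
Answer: 4281/31 + 545*I*sqrt(33)/33 ≈ 138.1 + 94.872*I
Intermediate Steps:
A = I*sqrt(33) (A = sqrt(-33) = I*sqrt(33) ≈ 5.7446*I)
M + ((4*(-3))/(-62) - 5/A)*109 = 117 + ((4*(-3))/(-62) - 5*(-I*sqrt(33)/33))*109 = 117 + (-12*(-1/62) - (-5)*I*sqrt(33)/33)*109 = 117 + (6/31 + 5*I*sqrt(33)/33)*109 = 117 + (654/31 + 545*I*sqrt(33)/33) = 4281/31 + 545*I*sqrt(33)/33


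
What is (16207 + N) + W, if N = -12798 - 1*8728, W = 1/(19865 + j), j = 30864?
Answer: -269827550/50729 ≈ -5319.0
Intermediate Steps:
W = 1/50729 (W = 1/(19865 + 30864) = 1/50729 ≈ 1.9713e-5)
N = -21526 (N = -12798 - 8728 = -21526)
(16207 + N) + W = (16207 - 21526) + 1/50729 = -5319 + 1/50729 = -269827550/50729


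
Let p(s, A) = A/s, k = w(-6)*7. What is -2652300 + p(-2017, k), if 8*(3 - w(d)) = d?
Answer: -21398756505/8068 ≈ -2.6523e+6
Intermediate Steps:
w(d) = 3 - d/8
k = 105/4 (k = (3 - ⅛*(-6))*7 = (3 + ¾)*7 = (15/4)*7 = 105/4 ≈ 26.250)
-2652300 + p(-2017, k) = -2652300 + (105/4)/(-2017) = -2652300 + (105/4)*(-1/2017) = -2652300 - 105/8068 = -21398756505/8068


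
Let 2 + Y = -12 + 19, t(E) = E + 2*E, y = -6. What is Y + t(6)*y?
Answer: -103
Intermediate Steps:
t(E) = 3*E
Y = 5 (Y = -2 + (-12 + 19) = -2 + 7 = 5)
Y + t(6)*y = 5 + (3*6)*(-6) = 5 + 18*(-6) = 5 - 108 = -103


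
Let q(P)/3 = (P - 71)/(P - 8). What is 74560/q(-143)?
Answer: 5629280/321 ≈ 17537.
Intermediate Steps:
q(P) = 3*(-71 + P)/(-8 + P) (q(P) = 3*((P - 71)/(P - 8)) = 3*((-71 + P)/(-8 + P)) = 3*(-71 + P)/(-8 + P))
74560/q(-143) = 74560/((3*(-71 - 143)/(-8 - 143))) = 74560/((3*(-214)/(-151))) = 74560/((3*(-1/151)*(-214))) = 74560/(642/151) = 74560*(151/642) = 5629280/321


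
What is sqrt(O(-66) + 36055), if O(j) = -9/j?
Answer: sqrt(17450686)/22 ≈ 189.88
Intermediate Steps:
sqrt(O(-66) + 36055) = sqrt(-9/(-66) + 36055) = sqrt(-9*(-1/66) + 36055) = sqrt(3/22 + 36055) = sqrt(793213/22) = sqrt(17450686)/22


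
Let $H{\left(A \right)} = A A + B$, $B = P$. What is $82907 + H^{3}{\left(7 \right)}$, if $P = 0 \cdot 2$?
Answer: $200556$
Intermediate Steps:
$P = 0$
$B = 0$
$H{\left(A \right)} = A^{2}$ ($H{\left(A \right)} = A A + 0 = A^{2} + 0 = A^{2}$)
$82907 + H^{3}{\left(7 \right)} = 82907 + \left(7^{2}\right)^{3} = 82907 + 49^{3} = 82907 + 117649 = 200556$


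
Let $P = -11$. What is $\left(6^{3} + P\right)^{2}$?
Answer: $42025$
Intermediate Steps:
$\left(6^{3} + P\right)^{2} = \left(6^{3} - 11\right)^{2} = \left(216 - 11\right)^{2} = 205^{2} = 42025$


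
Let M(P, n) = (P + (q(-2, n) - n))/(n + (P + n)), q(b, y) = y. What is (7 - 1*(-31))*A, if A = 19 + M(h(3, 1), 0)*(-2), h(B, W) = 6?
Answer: 646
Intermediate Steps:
M(P, n) = P/(P + 2*n) (M(P, n) = (P + (n - n))/(n + (P + n)) = (P + 0)/(P + 2*n) = P/(P + 2*n))
A = 17 (A = 19 + (6/(6 + 2*0))*(-2) = 19 + (6/(6 + 0))*(-2) = 19 + (6/6)*(-2) = 19 + (6*(1/6))*(-2) = 19 + 1*(-2) = 19 - 2 = 17)
(7 - 1*(-31))*A = (7 - 1*(-31))*17 = (7 + 31)*17 = 38*17 = 646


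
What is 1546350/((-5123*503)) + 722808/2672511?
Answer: -756685285566/2295570249353 ≈ -0.32963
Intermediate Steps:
1546350/((-5123*503)) + 722808/2672511 = 1546350/(-2576869) + 722808*(1/2672511) = 1546350*(-1/2576869) + 240936/890837 = -1546350/2576869 + 240936/890837 = -756685285566/2295570249353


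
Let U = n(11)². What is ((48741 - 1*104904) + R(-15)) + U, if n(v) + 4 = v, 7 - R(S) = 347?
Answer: -56454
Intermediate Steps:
R(S) = -340 (R(S) = 7 - 1*347 = 7 - 347 = -340)
n(v) = -4 + v
U = 49 (U = (-4 + 11)² = 7² = 49)
((48741 - 1*104904) + R(-15)) + U = ((48741 - 1*104904) - 340) + 49 = ((48741 - 104904) - 340) + 49 = (-56163 - 340) + 49 = -56503 + 49 = -56454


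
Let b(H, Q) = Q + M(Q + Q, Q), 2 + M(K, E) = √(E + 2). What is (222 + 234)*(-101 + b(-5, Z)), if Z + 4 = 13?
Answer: -42864 + 456*√11 ≈ -41352.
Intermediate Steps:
Z = 9 (Z = -4 + 13 = 9)
M(K, E) = -2 + √(2 + E) (M(K, E) = -2 + √(E + 2) = -2 + √(2 + E))
b(H, Q) = -2 + Q + √(2 + Q) (b(H, Q) = Q + (-2 + √(2 + Q)) = -2 + Q + √(2 + Q))
(222 + 234)*(-101 + b(-5, Z)) = (222 + 234)*(-101 + (-2 + 9 + √(2 + 9))) = 456*(-101 + (-2 + 9 + √11)) = 456*(-101 + (7 + √11)) = 456*(-94 + √11) = -42864 + 456*√11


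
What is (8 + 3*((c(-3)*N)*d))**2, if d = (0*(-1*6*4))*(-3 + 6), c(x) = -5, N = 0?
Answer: 64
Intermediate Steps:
d = 0 (d = (0*(-6*4))*3 = (0*(-24))*3 = 0*3 = 0)
(8 + 3*((c(-3)*N)*d))**2 = (8 + 3*(-5*0*0))**2 = (8 + 3*(0*0))**2 = (8 + 3*0)**2 = (8 + 0)**2 = 8**2 = 64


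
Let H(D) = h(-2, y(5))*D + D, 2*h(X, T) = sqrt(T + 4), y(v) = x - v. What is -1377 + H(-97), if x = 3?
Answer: -1474 - 97*sqrt(2)/2 ≈ -1542.6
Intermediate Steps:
y(v) = 3 - v
h(X, T) = sqrt(4 + T)/2 (h(X, T) = sqrt(T + 4)/2 = sqrt(4 + T)/2)
H(D) = D + D*sqrt(2)/2 (H(D) = (sqrt(4 + (3 - 1*5))/2)*D + D = (sqrt(4 + (3 - 5))/2)*D + D = (sqrt(4 - 2)/2)*D + D = (sqrt(2)/2)*D + D = D*sqrt(2)/2 + D = D + D*sqrt(2)/2)
-1377 + H(-97) = -1377 + (1/2)*(-97)*(2 + sqrt(2)) = -1377 + (-97 - 97*sqrt(2)/2) = -1474 - 97*sqrt(2)/2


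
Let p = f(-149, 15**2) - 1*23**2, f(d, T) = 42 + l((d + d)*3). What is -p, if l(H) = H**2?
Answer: -798749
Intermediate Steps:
f(d, T) = 42 + 36*d**2 (f(d, T) = 42 + ((d + d)*3)**2 = 42 + ((2*d)*3)**2 = 42 + (6*d)**2 = 42 + 36*d**2)
p = 798749 (p = (42 + 36*(-149)**2) - 1*23**2 = (42 + 36*22201) - 1*529 = (42 + 799236) - 529 = 799278 - 529 = 798749)
-p = -1*798749 = -798749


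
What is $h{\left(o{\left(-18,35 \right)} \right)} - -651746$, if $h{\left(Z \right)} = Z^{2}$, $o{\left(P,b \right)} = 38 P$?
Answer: $1119602$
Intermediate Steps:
$h{\left(o{\left(-18,35 \right)} \right)} - -651746 = \left(38 \left(-18\right)\right)^{2} - -651746 = \left(-684\right)^{2} + 651746 = 467856 + 651746 = 1119602$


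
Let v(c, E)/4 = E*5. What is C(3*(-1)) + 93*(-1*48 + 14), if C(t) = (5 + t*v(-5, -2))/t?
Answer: -9611/3 ≈ -3203.7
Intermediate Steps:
v(c, E) = 20*E (v(c, E) = 4*(E*5) = 4*(5*E) = 20*E)
C(t) = (5 - 40*t)/t (C(t) = (5 + t*(20*(-2)))/t = (5 + t*(-40))/t = (5 - 40*t)/t)
C(3*(-1)) + 93*(-1*48 + 14) = (-40 + 5/((3*(-1)))) + 93*(-1*48 + 14) = (-40 + 5/(-3)) + 93*(-48 + 14) = (-40 + 5*(-1/3)) + 93*(-34) = (-40 - 5/3) - 3162 = -125/3 - 3162 = -9611/3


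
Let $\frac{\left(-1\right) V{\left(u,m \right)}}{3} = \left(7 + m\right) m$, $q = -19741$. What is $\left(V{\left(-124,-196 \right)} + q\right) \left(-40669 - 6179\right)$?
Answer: $6131138304$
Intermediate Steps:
$V{\left(u,m \right)} = - 3 m \left(7 + m\right)$ ($V{\left(u,m \right)} = - 3 \left(7 + m\right) m = - 3 m \left(7 + m\right)$)
$\left(V{\left(-124,-196 \right)} + q\right) \left(-40669 - 6179\right) = \left(\left(-3\right) \left(-196\right) \left(7 - 196\right) - 19741\right) \left(-40669 - 6179\right) = \left(\left(-3\right) \left(-196\right) \left(-189\right) - 19741\right) \left(-46848\right) = \left(-111132 - 19741\right) \left(-46848\right) = \left(-130873\right) \left(-46848\right) = 6131138304$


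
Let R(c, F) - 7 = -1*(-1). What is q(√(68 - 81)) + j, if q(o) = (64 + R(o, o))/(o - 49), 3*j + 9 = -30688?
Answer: -37056571/3621 - 36*I*√13/1207 ≈ -10234.0 - 0.10754*I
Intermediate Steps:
j = -30697/3 (j = -3 + (⅓)*(-30688) = -3 - 30688/3 = -30697/3 ≈ -10232.)
R(c, F) = 8 (R(c, F) = 7 - 1*(-1) = 7 + 1 = 8)
q(o) = 72/(-49 + o) (q(o) = (64 + 8)/(o - 49) = 72/(-49 + o))
q(√(68 - 81)) + j = 72/(-49 + √(68 - 81)) - 30697/3 = 72/(-49 + √(-13)) - 30697/3 = 72/(-49 + I*√13) - 30697/3 = -30697/3 + 72/(-49 + I*√13)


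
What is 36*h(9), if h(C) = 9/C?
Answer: 36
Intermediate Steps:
36*h(9) = 36*(9/9) = 36*(9*(1/9)) = 36*1 = 36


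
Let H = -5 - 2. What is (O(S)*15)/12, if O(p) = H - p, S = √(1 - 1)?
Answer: -35/4 ≈ -8.7500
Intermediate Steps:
S = 0 (S = √0 = 0)
H = -7
O(p) = -7 - p
(O(S)*15)/12 = ((-7 - 1*0)*15)/12 = ((-7 + 0)*15)*(1/12) = -7*15*(1/12) = -105*1/12 = -35/4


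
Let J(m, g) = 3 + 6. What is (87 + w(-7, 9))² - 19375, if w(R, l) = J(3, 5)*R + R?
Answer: -19086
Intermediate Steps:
J(m, g) = 9
w(R, l) = 10*R (w(R, l) = 9*R + R = 10*R)
(87 + w(-7, 9))² - 19375 = (87 + 10*(-7))² - 19375 = (87 - 70)² - 19375 = 17² - 19375 = 289 - 19375 = -19086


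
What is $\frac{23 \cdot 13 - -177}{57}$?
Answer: $\frac{476}{57} \approx 8.3509$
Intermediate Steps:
$\frac{23 \cdot 13 - -177}{57} = \left(299 + 177\right) \frac{1}{57} = 476 \cdot \frac{1}{57} = \frac{476}{57}$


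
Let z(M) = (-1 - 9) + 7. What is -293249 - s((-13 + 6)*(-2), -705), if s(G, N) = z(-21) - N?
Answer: -293951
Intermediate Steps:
z(M) = -3 (z(M) = -10 + 7 = -3)
s(G, N) = -3 - N
-293249 - s((-13 + 6)*(-2), -705) = -293249 - (-3 - 1*(-705)) = -293249 - (-3 + 705) = -293249 - 1*702 = -293249 - 702 = -293951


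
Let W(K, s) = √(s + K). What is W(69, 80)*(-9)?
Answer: -9*√149 ≈ -109.86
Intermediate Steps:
W(K, s) = √(K + s)
W(69, 80)*(-9) = √(69 + 80)*(-9) = √149*(-9) = -9*√149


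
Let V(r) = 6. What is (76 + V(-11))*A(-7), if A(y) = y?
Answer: -574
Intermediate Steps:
(76 + V(-11))*A(-7) = (76 + 6)*(-7) = 82*(-7) = -574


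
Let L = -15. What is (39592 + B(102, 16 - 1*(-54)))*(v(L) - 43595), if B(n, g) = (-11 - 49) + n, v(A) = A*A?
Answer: -1718926580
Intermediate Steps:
v(A) = A²
B(n, g) = -60 + n
(39592 + B(102, 16 - 1*(-54)))*(v(L) - 43595) = (39592 + (-60 + 102))*((-15)² - 43595) = (39592 + 42)*(225 - 43595) = 39634*(-43370) = -1718926580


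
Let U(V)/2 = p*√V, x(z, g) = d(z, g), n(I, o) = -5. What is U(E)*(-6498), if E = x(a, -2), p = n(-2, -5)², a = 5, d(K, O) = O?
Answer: -324900*I*√2 ≈ -4.5948e+5*I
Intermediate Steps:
p = 25 (p = (-5)² = 25)
x(z, g) = g
E = -2
U(V) = 50*√V (U(V) = 2*(25*√V) = 50*√V)
U(E)*(-6498) = (50*√(-2))*(-6498) = (50*(I*√2))*(-6498) = (50*I*√2)*(-6498) = -324900*I*√2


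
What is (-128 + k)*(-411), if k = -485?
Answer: 251943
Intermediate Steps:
(-128 + k)*(-411) = (-128 - 485)*(-411) = -613*(-411) = 251943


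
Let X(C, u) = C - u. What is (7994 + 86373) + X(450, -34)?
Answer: 94851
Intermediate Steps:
(7994 + 86373) + X(450, -34) = (7994 + 86373) + (450 - 1*(-34)) = 94367 + (450 + 34) = 94367 + 484 = 94851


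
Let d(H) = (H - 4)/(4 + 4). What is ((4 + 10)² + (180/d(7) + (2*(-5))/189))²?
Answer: 16321084516/35721 ≈ 4.5690e+5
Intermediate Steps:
d(H) = -½ + H/8 (d(H) = (-4 + H)/8 = (-4 + H)*(⅛) = -½ + H/8)
((4 + 10)² + (180/d(7) + (2*(-5))/189))² = ((4 + 10)² + (180/(-½ + (⅛)*7) + (2*(-5))/189))² = (14² + (180/(-½ + 7/8) - 10*1/189))² = (196 + (180/(3/8) - 10/189))² = (196 + (180*(8/3) - 10/189))² = (196 + (480 - 10/189))² = (196 + 90710/189)² = (127754/189)² = 16321084516/35721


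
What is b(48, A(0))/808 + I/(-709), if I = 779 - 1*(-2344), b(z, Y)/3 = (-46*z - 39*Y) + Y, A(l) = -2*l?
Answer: -902475/71609 ≈ -12.603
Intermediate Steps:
b(z, Y) = -138*z - 114*Y (b(z, Y) = 3*((-46*z - 39*Y) + Y) = 3*(-46*z - 38*Y) = -138*z - 114*Y)
I = 3123 (I = 779 + 2344 = 3123)
b(48, A(0))/808 + I/(-709) = (-138*48 - (-228)*0)/808 + 3123/(-709) = (-6624 - 114*0)*(1/808) + 3123*(-1/709) = (-6624 + 0)*(1/808) - 3123/709 = -6624*1/808 - 3123/709 = -828/101 - 3123/709 = -902475/71609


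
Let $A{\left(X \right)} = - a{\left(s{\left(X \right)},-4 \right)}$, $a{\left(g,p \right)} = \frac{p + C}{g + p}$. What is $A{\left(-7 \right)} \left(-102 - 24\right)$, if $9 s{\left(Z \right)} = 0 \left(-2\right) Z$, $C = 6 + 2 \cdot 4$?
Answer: $-315$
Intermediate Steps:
$C = 14$ ($C = 6 + 8 = 14$)
$s{\left(Z \right)} = 0$ ($s{\left(Z \right)} = \frac{0 \left(-2\right) Z}{9} = \frac{0 Z}{9} = \frac{1}{9} \cdot 0 = 0$)
$a{\left(g,p \right)} = \frac{14 + p}{g + p}$ ($a{\left(g,p \right)} = \frac{p + 14}{g + p} = \frac{14 + p}{g + p}$)
$A{\left(X \right)} = \frac{5}{2}$ ($A{\left(X \right)} = - \frac{14 - 4}{0 - 4} = - \frac{10}{-4} = - \frac{\left(-1\right) 10}{4} = \left(-1\right) \left(- \frac{5}{2}\right) = \frac{5}{2}$)
$A{\left(-7 \right)} \left(-102 - 24\right) = \frac{5 \left(-102 - 24\right)}{2} = \frac{5}{2} \left(-126\right) = -315$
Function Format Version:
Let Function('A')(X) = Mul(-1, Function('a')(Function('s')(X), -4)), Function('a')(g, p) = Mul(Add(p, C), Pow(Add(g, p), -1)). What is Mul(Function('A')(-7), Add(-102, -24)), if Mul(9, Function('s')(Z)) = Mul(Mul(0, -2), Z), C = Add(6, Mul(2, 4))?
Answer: -315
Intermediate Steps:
C = 14 (C = Add(6, 8) = 14)
Function('s')(Z) = 0 (Function('s')(Z) = Mul(Rational(1, 9), Mul(Mul(0, -2), Z)) = Mul(Rational(1, 9), Mul(0, Z)) = Mul(Rational(1, 9), 0) = 0)
Function('a')(g, p) = Mul(Pow(Add(g, p), -1), Add(14, p)) (Function('a')(g, p) = Mul(Add(p, 14), Pow(Add(g, p), -1)) = Mul(Add(14, p), Pow(Add(g, p), -1)) = Mul(Pow(Add(g, p), -1), Add(14, p)))
Function('A')(X) = Rational(5, 2) (Function('A')(X) = Mul(-1, Mul(Pow(Add(0, -4), -1), Add(14, -4))) = Mul(-1, Mul(Pow(-4, -1), 10)) = Mul(-1, Mul(Rational(-1, 4), 10)) = Mul(-1, Rational(-5, 2)) = Rational(5, 2))
Mul(Function('A')(-7), Add(-102, -24)) = Mul(Rational(5, 2), Add(-102, -24)) = Mul(Rational(5, 2), -126) = -315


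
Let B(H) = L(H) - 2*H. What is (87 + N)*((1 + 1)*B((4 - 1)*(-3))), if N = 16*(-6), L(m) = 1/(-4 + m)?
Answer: -4194/13 ≈ -322.62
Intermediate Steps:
N = -96
B(H) = 1/(-4 + H) - 2*H
(87 + N)*((1 + 1)*B((4 - 1)*(-3))) = (87 - 96)*((1 + 1)*((1 - 2*(4 - 1)*(-3)*(-4 + (4 - 1)*(-3)))/(-4 + (4 - 1)*(-3)))) = -18*(1 - 2*3*(-3)*(-4 + 3*(-3)))/(-4 + 3*(-3)) = -18*(1 - 2*(-9)*(-4 - 9))/(-4 - 9) = -18*(1 - 2*(-9)*(-13))/(-13) = -18*(-(1 - 234)/13) = -18*(-1/13*(-233)) = -18*233/13 = -9*466/13 = -4194/13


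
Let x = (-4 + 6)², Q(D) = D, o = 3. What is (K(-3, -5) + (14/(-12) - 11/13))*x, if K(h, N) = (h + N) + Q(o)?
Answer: -1094/39 ≈ -28.051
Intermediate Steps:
x = 4 (x = 2² = 4)
K(h, N) = 3 + N + h (K(h, N) = (h + N) + 3 = (N + h) + 3 = 3 + N + h)
(K(-3, -5) + (14/(-12) - 11/13))*x = ((3 - 5 - 3) + (14/(-12) - 11/13))*4 = (-5 + (14*(-1/12) - 11*1/13))*4 = (-5 + (-7/6 - 11/13))*4 = (-5 - 157/78)*4 = -547/78*4 = -1094/39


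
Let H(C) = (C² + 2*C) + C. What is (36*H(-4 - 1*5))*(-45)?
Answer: -87480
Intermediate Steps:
H(C) = C² + 3*C
(36*H(-4 - 1*5))*(-45) = (36*((-4 - 1*5)*(3 + (-4 - 1*5))))*(-45) = (36*((-4 - 5)*(3 + (-4 - 5))))*(-45) = (36*(-9*(3 - 9)))*(-45) = (36*(-9*(-6)))*(-45) = (36*54)*(-45) = 1944*(-45) = -87480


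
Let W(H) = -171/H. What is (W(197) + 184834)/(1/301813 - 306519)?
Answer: -10989653286251/18224749532362 ≈ -0.60301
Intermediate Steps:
(W(197) + 184834)/(1/301813 - 306519) = (-171/197 + 184834)/(1/301813 - 306519) = (-171*1/197 + 184834)/(1/301813 - 306519) = (-171/197 + 184834)/(-92511418946/301813) = (36412127/197)*(-301813/92511418946) = -10989653286251/18224749532362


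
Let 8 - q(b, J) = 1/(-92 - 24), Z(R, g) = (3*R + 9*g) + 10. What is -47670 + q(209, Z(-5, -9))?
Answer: -5528791/116 ≈ -47662.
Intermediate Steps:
Z(R, g) = 10 + 3*R + 9*g
q(b, J) = 929/116 (q(b, J) = 8 - 1/(-92 - 24) = 8 - 1/(-116) = 8 - 1*(-1/116) = 8 + 1/116 = 929/116)
-47670 + q(209, Z(-5, -9)) = -47670 + 929/116 = -5528791/116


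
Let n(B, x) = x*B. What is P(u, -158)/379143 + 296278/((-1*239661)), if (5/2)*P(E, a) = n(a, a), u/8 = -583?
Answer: -20358994606/16826998245 ≈ -1.2099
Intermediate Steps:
u = -4664 (u = 8*(-583) = -4664)
n(B, x) = B*x
P(E, a) = 2*a**2/5 (P(E, a) = 2*(a*a)/5 = 2*a**2/5)
P(u, -158)/379143 + 296278/((-1*239661)) = ((2/5)*(-158)**2)/379143 + 296278/((-1*239661)) = ((2/5)*24964)*(1/379143) + 296278/(-239661) = (49928/5)*(1/379143) + 296278*(-1/239661) = 49928/1895715 - 296278/239661 = -20358994606/16826998245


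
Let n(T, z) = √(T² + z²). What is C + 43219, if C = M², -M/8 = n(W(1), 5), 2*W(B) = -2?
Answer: 44883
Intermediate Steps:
W(B) = -1 (W(B) = (½)*(-2) = -1)
M = -8*√26 (M = -8*√((-1)² + 5²) = -8*√(1 + 25) = -8*√26 ≈ -40.792)
C = 1664 (C = (-8*√26)² = 1664)
C + 43219 = 1664 + 43219 = 44883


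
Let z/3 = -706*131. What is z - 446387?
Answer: -723845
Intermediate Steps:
z = -277458 (z = 3*(-706*131) = 3*(-92486) = -277458)
z - 446387 = -277458 - 446387 = -723845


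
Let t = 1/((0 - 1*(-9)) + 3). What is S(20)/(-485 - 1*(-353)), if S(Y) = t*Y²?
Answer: -25/99 ≈ -0.25253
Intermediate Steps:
t = 1/12 (t = 1/((0 + 9) + 3) = 1/(9 + 3) = 1/12 ≈ 0.083333)
S(Y) = Y²/12
S(20)/(-485 - 1*(-353)) = ((1/12)*20²)/(-485 - 1*(-353)) = ((1/12)*400)/(-485 + 353) = (100/3)/(-132) = (100/3)*(-1/132) = -25/99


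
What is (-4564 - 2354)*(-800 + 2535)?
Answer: -12002730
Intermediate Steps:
(-4564 - 2354)*(-800 + 2535) = -6918*1735 = -12002730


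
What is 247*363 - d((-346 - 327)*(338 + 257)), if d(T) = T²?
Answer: -160348099564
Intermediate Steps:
247*363 - d((-346 - 327)*(338 + 257)) = 247*363 - ((-346 - 327)*(338 + 257))² = 89661 - (-673*595)² = 89661 - 1*(-400435)² = 89661 - 1*160348189225 = 89661 - 160348189225 = -160348099564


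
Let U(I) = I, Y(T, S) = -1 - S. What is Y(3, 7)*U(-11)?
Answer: 88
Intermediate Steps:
Y(3, 7)*U(-11) = (-1 - 1*7)*(-11) = (-1 - 7)*(-11) = -8*(-11) = 88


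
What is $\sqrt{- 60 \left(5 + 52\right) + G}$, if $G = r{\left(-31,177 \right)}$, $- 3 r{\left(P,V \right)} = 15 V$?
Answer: $i \sqrt{4305} \approx 65.613 i$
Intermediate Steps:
$r{\left(P,V \right)} = - 5 V$ ($r{\left(P,V \right)} = - \frac{15 V}{3} = - 5 V$)
$G = -885$ ($G = \left(-5\right) 177 = -885$)
$\sqrt{- 60 \left(5 + 52\right) + G} = \sqrt{- 60 \left(5 + 52\right) - 885} = \sqrt{\left(-60\right) 57 - 885} = \sqrt{-3420 - 885} = \sqrt{-4305} = i \sqrt{4305}$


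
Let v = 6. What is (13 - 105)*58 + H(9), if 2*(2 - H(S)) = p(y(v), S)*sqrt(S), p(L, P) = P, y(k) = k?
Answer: -10695/2 ≈ -5347.5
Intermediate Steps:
H(S) = 2 - S**(3/2)/2 (H(S) = 2 - S*sqrt(S)/2 = 2 - S**(3/2)/2)
(13 - 105)*58 + H(9) = (13 - 105)*58 + (2 - 9**(3/2)/2) = -92*58 + (2 - 1/2*27) = -5336 + (2 - 27/2) = -5336 - 23/2 = -10695/2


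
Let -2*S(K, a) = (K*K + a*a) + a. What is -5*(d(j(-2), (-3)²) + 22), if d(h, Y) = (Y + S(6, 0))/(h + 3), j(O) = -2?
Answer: -65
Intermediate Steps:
S(K, a) = -a/2 - K²/2 - a²/2 (S(K, a) = -((K*K + a*a) + a)/2 = -((K² + a²) + a)/2 = -(a + K² + a²)/2 = -a/2 - K²/2 - a²/2)
d(h, Y) = (-18 + Y)/(3 + h) (d(h, Y) = (Y + (-½*0 - ½*6² - ½*0²))/(h + 3) = (Y + (0 - ½*36 - ½*0))/(3 + h) = (Y + (0 - 18 + 0))/(3 + h) = (Y - 18)/(3 + h) = (-18 + Y)/(3 + h))
-5*(d(j(-2), (-3)²) + 22) = -5*((-18 + (-3)²)/(3 - 2) + 22) = -5*((-18 + 9)/1 + 22) = -5*(1*(-9) + 22) = -5*(-9 + 22) = -5*13 = -65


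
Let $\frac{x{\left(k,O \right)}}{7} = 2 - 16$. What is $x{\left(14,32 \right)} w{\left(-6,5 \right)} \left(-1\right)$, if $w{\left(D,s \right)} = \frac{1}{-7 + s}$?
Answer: $-49$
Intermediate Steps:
$x{\left(k,O \right)} = -98$ ($x{\left(k,O \right)} = 7 \left(2 - 16\right) = 7 \left(-14\right) = -98$)
$x{\left(14,32 \right)} w{\left(-6,5 \right)} \left(-1\right) = - 98 \frac{1}{-7 + 5} \left(-1\right) = - 98 \frac{1}{-2} \left(-1\right) = - 98 \left(\left(- \frac{1}{2}\right) \left(-1\right)\right) = \left(-98\right) \frac{1}{2} = -49$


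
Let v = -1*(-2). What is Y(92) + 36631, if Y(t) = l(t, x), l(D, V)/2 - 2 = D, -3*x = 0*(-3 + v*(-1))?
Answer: 36819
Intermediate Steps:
v = 2
x = 0 (x = -0*(-3 + 2*(-1)) = -0*(-3 - 2) = -0*(-5) = -⅓*0 = 0)
l(D, V) = 4 + 2*D
Y(t) = 4 + 2*t
Y(92) + 36631 = (4 + 2*92) + 36631 = (4 + 184) + 36631 = 188 + 36631 = 36819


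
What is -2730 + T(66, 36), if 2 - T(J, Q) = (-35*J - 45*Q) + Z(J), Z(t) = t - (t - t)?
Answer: 1136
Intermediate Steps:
Z(t) = t (Z(t) = t - 1*0 = t + 0 = t)
T(J, Q) = 2 + 34*J + 45*Q (T(J, Q) = 2 - ((-35*J - 45*Q) + J) = 2 - ((-45*Q - 35*J) + J) = 2 - (-45*Q - 34*J) = 2 + (34*J + 45*Q) = 2 + 34*J + 45*Q)
-2730 + T(66, 36) = -2730 + (2 + 34*66 + 45*36) = -2730 + (2 + 2244 + 1620) = -2730 + 3866 = 1136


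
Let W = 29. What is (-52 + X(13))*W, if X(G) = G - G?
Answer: -1508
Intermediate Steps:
X(G) = 0
(-52 + X(13))*W = (-52 + 0)*29 = -52*29 = -1508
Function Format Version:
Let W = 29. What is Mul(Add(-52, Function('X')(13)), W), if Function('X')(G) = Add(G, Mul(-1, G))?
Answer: -1508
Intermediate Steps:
Function('X')(G) = 0
Mul(Add(-52, Function('X')(13)), W) = Mul(Add(-52, 0), 29) = Mul(-52, 29) = -1508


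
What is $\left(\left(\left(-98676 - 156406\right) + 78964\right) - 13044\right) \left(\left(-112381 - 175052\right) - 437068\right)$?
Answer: $137048058162$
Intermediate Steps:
$\left(\left(\left(-98676 - 156406\right) + 78964\right) - 13044\right) \left(\left(-112381 - 175052\right) - 437068\right) = \left(\left(-255082 + 78964\right) - 13044\right) \left(\left(-112381 - 175052\right) - 437068\right) = \left(-176118 - 13044\right) \left(-287433 - 437068\right) = \left(-189162\right) \left(-724501\right) = 137048058162$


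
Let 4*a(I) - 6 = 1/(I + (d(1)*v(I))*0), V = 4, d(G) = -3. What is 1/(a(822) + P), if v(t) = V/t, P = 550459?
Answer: 3288/1809914125 ≈ 1.8167e-6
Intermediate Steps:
v(t) = 4/t
a(I) = 3/2 + 1/(4*I) (a(I) = 3/2 + 1/(4*(I - 12/I*0)) = 3/2 + 1/(4*(I + 0)) = 3/2 + 1/(4*I))
1/(a(822) + P) = 1/((¼)*(1 + 6*822)/822 + 550459) = 1/((¼)*(1/822)*(1 + 4932) + 550459) = 1/((¼)*(1/822)*4933 + 550459) = 1/(4933/3288 + 550459) = 1/(1809914125/3288) = 3288/1809914125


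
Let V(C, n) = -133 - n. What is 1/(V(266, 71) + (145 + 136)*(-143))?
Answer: -1/40387 ≈ -2.4760e-5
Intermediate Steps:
1/(V(266, 71) + (145 + 136)*(-143)) = 1/((-133 - 1*71) + (145 + 136)*(-143)) = 1/((-133 - 71) + 281*(-143)) = 1/(-204 - 40183) = 1/(-40387) = -1/40387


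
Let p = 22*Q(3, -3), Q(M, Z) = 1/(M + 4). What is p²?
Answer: 484/49 ≈ 9.8775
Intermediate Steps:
Q(M, Z) = 1/(4 + M)
p = 22/7 (p = 22/(4 + 3) = 22/7 ≈ 3.1429)
p² = (22/7)² = 484/49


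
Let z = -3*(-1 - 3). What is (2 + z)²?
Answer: 196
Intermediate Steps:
z = 12 (z = -3*(-4) = 12)
(2 + z)² = (2 + 12)² = 14² = 196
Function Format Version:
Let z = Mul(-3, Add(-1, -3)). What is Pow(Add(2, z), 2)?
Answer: 196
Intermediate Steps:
z = 12 (z = Mul(-3, -4) = 12)
Pow(Add(2, z), 2) = Pow(Add(2, 12), 2) = Pow(14, 2) = 196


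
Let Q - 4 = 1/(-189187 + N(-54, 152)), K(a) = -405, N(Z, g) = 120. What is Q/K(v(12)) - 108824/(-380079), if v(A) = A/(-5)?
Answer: 99326479187/359301981465 ≈ 0.27644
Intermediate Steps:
v(A) = -A/5 (v(A) = A*(-⅕) = -A/5)
Q = 756267/189067 (Q = 4 + 1/(-189187 + 120) = 4 + 1/(-189067) = 4 - 1/189067 = 756267/189067 ≈ 4.0000)
Q/K(v(12)) - 108824/(-380079) = (756267/189067)/(-405) - 108824/(-380079) = (756267/189067)*(-1/405) - 108824*(-1/380079) = -252089/25524045 + 108824/380079 = 99326479187/359301981465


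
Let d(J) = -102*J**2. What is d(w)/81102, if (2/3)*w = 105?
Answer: -240975/7724 ≈ -31.198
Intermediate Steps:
w = 315/2 (w = (3/2)*105 = 315/2 ≈ 157.50)
d(w)/81102 = -102*(315/2)**2/81102 = -102*99225/4*(1/81102) = -5060475/2*1/81102 = -240975/7724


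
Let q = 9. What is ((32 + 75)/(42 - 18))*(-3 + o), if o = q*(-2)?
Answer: -749/8 ≈ -93.625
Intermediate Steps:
o = -18 (o = 9*(-2) = -18)
((32 + 75)/(42 - 18))*(-3 + o) = ((32 + 75)/(42 - 18))*(-3 - 18) = (107/24)*(-21) = -749/8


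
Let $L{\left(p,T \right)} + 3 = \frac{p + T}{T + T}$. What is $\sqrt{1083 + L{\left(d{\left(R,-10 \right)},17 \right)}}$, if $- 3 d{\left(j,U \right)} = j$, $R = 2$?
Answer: $\frac{\sqrt{11241318}}{102} \approx 32.871$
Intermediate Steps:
$d{\left(j,U \right)} = - \frac{j}{3}$
$L{\left(p,T \right)} = -3 + \frac{T + p}{2 T}$ ($L{\left(p,T \right)} = -3 + \frac{p + T}{T + T} = -3 + \frac{T + p}{2 T}$)
$\sqrt{1083 + L{\left(d{\left(R,-10 \right)},17 \right)}} = \sqrt{1083 + \frac{\left(- \frac{1}{3}\right) 2 - 85}{2 \cdot 17}} = \sqrt{1083 + \frac{1}{2} \cdot \frac{1}{17} \left(- \frac{2}{3} - 85\right)} = \sqrt{1083 + \frac{1}{2} \cdot \frac{1}{17} \left(- \frac{257}{3}\right)} = \sqrt{1083 - \frac{257}{102}} = \sqrt{\frac{110209}{102}} = \frac{\sqrt{11241318}}{102}$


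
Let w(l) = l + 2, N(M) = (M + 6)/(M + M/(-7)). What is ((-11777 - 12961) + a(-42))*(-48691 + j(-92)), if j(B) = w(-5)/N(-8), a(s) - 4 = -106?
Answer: 8468179560/7 ≈ 1.2097e+9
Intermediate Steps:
a(s) = -102 (a(s) = 4 - 106 = -102)
N(M) = 7*(6 + M)/(6*M) (N(M) = (6 + M)/(M + M*(-⅐)) = (6 + M)/(M - M/7) = (6 + M)/((6*M/7)) = (6 + M)*(7/(6*M)) = 7*(6 + M)/(6*M))
w(l) = 2 + l
j(B) = -72/7 (j(B) = (2 - 5)/(7/6 + 7/(-8)) = -3/(7/6 + 7*(-⅛)) = -3/(7/6 - 7/8) = -3/7/24 = -3*24/7 = -72/7)
((-11777 - 12961) + a(-42))*(-48691 + j(-92)) = ((-11777 - 12961) - 102)*(-48691 - 72/7) = (-24738 - 102)*(-340909/7) = -24840*(-340909/7) = 8468179560/7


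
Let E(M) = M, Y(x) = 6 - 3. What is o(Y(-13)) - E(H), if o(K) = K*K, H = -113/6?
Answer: 167/6 ≈ 27.833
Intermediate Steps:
Y(x) = 3
H = -113/6 (H = -113*⅙ = -113/6 ≈ -18.833)
o(K) = K²
o(Y(-13)) - E(H) = 3² - 1*(-113/6) = 9 + 113/6 = 167/6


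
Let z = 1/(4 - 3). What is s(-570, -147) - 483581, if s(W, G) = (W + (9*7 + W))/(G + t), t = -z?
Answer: -71568911/148 ≈ -4.8357e+5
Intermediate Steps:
z = 1 (z = 1/1 = 1)
t = -1 (t = -1*1 = -1)
s(W, G) = (63 + 2*W)/(-1 + G) (s(W, G) = (W + (9*7 + W))/(G - 1) = (W + (63 + W))/(-1 + G) = (63 + 2*W)/(-1 + G))
s(-570, -147) - 483581 = (63 + 2*(-570))/(-1 - 147) - 483581 = (63 - 1140)/(-148) - 483581 = -1/148*(-1077) - 483581 = 1077/148 - 483581 = -71568911/148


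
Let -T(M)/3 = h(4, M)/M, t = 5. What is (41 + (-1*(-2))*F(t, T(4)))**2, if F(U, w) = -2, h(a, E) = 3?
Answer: 1369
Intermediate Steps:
T(M) = -9/M
(41 + (-1*(-2))*F(t, T(4)))**2 = (41 - 1*(-2)*(-2))**2 = (41 + 2*(-2))**2 = (41 - 4)**2 = 37**2 = 1369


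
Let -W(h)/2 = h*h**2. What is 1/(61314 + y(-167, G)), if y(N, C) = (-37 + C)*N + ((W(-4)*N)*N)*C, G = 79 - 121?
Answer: -1/149856757 ≈ -6.6730e-9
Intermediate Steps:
W(h) = -2*h**3 (W(h) = -2*h*h**2 = -2*h**3)
G = -42
y(N, C) = N*(-37 + C) + 128*C*N**2 (y(N, C) = (-37 + C)*N + (((-2*(-4)**3)*N)*N)*C = N*(-37 + C) + (((-2*(-64))*N)*N)*C = N*(-37 + C) + ((128*N)*N)*C = N*(-37 + C) + (128*N**2)*C = N*(-37 + C) + 128*C*N**2)
1/(61314 + y(-167, G)) = 1/(61314 - 167*(-37 - 42 + 128*(-42)*(-167))) = 1/(61314 - 167*(-37 - 42 + 897792)) = 1/(61314 - 167*897713) = 1/(61314 - 149918071) = 1/(-149856757) = -1/149856757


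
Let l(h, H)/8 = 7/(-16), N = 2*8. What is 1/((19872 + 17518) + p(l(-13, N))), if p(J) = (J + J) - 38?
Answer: 1/37345 ≈ 2.6777e-5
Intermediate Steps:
N = 16
l(h, H) = -7/2 (l(h, H) = 8*(7/(-16)) = 8*(7*(-1/16)) = 8*(-7/16) = -7/2)
p(J) = -38 + 2*J (p(J) = 2*J - 38 = -38 + 2*J)
1/((19872 + 17518) + p(l(-13, N))) = 1/((19872 + 17518) + (-38 + 2*(-7/2))) = 1/(37390 + (-38 - 7)) = 1/(37390 - 45) = 1/37345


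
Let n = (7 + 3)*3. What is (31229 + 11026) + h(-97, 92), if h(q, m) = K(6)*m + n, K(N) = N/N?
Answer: 42377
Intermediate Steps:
K(N) = 1
n = 30 (n = 10*3 = 30)
h(q, m) = 30 + m (h(q, m) = 1*m + 30 = m + 30 = 30 + m)
(31229 + 11026) + h(-97, 92) = (31229 + 11026) + (30 + 92) = 42255 + 122 = 42377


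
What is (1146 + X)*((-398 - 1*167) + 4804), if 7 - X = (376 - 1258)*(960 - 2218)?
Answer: -4698520317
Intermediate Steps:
X = -1109549 (X = 7 - (376 - 1258)*(960 - 2218) = 7 - (-882)*(-1258) = 7 - 1*1109556 = 7 - 1109556 = -1109549)
(1146 + X)*((-398 - 1*167) + 4804) = (1146 - 1109549)*((-398 - 1*167) + 4804) = -1108403*((-398 - 167) + 4804) = -1108403*(-565 + 4804) = -1108403*4239 = -4698520317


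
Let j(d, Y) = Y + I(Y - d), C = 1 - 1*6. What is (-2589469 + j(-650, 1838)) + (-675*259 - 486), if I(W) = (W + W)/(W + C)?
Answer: -6860380010/2483 ≈ -2.7629e+6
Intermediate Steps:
C = -5 (C = 1 - 6 = -5)
I(W) = 2*W/(-5 + W) (I(W) = (W + W)/(W - 5) = (2*W)/(-5 + W) = 2*W/(-5 + W))
j(d, Y) = Y + 2*(Y - d)/(-5 + Y - d) (j(d, Y) = Y + 2*(Y - d)/(-5 + (Y - d)) = Y + 2*(Y - d)/(-5 + Y - d))
(-2589469 + j(-650, 1838)) + (-675*259 - 486) = (-2589469 + (-2*1838 + 2*(-650) + 1838*(5 - 650 - 1*1838))/(5 - 650 - 1*1838)) + (-675*259 - 486) = (-2589469 + (-3676 - 1300 + 1838*(5 - 650 - 1838))/(5 - 650 - 1838)) + (-174825 - 486) = (-2589469 + (-3676 - 1300 + 1838*(-2483))/(-2483)) - 175311 = (-2589469 - (-3676 - 1300 - 4563754)/2483) - 175311 = (-2589469 - 1/2483*(-4568730)) - 175311 = (-2589469 + 4568730/2483) - 175311 = -6425082797/2483 - 175311 = -6860380010/2483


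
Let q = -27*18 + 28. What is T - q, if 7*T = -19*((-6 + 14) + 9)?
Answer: 2883/7 ≈ 411.86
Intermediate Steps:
T = -323/7 (T = (-19*((-6 + 14) + 9))/7 = (-19*(8 + 9))/7 = (-19*17)/7 = (1/7)*(-323) = -323/7 ≈ -46.143)
q = -458 (q = -486 + 28 = -458)
T - q = -323/7 - 1*(-458) = -323/7 + 458 = 2883/7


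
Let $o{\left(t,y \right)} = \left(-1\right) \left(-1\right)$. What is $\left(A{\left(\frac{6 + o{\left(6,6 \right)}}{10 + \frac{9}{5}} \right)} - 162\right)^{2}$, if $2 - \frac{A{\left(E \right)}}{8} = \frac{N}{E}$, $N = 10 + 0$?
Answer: $\frac{3865156}{49} \approx 78881.0$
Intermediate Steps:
$o{\left(t,y \right)} = 1$
$N = 10$
$A{\left(E \right)} = 16 - \frac{80}{E}$ ($A{\left(E \right)} = 16 - 8 \frac{10}{E} = 16 - \frac{80}{E}$)
$\left(A{\left(\frac{6 + o{\left(6,6 \right)}}{10 + \frac{9}{5}} \right)} - 162\right)^{2} = \left(\left(16 - \frac{80}{\left(6 + 1\right) \frac{1}{10 + \frac{9}{5}}}\right) - 162\right)^{2} = \left(\left(16 - \frac{80}{7 \frac{1}{10 + 9 \cdot \frac{1}{5}}}\right) - 162\right)^{2} = \left(\left(16 - \frac{80}{7 \frac{1}{10 + \frac{9}{5}}}\right) - 162\right)^{2} = \left(\left(16 - \frac{80}{7 \frac{1}{\frac{59}{5}}}\right) - 162\right)^{2} = \left(\left(16 - \frac{80}{7 \cdot \frac{5}{59}}\right) - 162\right)^{2} = \left(\left(16 - \frac{80}{\frac{35}{59}}\right) - 162\right)^{2} = \left(\left(16 - \frac{944}{7}\right) - 162\right)^{2} = \left(- \frac{832}{7} - 162\right)^{2} = \left(- \frac{1966}{7}\right)^{2} = \frac{3865156}{49}$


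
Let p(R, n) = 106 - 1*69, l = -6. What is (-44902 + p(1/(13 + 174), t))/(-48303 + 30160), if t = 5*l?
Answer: 44865/18143 ≈ 2.4729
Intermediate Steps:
t = -30 (t = 5*(-6) = -30)
p(R, n) = 37 (p(R, n) = 106 - 69 = 37)
(-44902 + p(1/(13 + 174), t))/(-48303 + 30160) = (-44902 + 37)/(-48303 + 30160) = -44865/(-18143) = -44865*(-1/18143) = 44865/18143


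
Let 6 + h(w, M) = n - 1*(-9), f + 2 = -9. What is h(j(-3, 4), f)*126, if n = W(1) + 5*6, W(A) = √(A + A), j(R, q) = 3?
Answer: 4158 + 126*√2 ≈ 4336.2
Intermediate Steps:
W(A) = √2*√A (W(A) = √(2*A) = √2*√A)
f = -11 (f = -2 - 9 = -11)
n = 30 + √2 (n = √2*√1 + 5*6 = √2*1 + 30 = √2 + 30 = 30 + √2 ≈ 31.414)
h(w, M) = 33 + √2 (h(w, M) = -6 + ((30 + √2) - 1*(-9)) = -6 + ((30 + √2) + 9) = -6 + (39 + √2) = 33 + √2)
h(j(-3, 4), f)*126 = (33 + √2)*126 = 4158 + 126*√2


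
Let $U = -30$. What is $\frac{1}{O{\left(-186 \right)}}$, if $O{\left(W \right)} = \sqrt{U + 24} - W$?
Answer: $\frac{31}{5767} - \frac{i \sqrt{6}}{34602} \approx 0.0053754 - 7.079 \cdot 10^{-5} i$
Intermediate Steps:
$O{\left(W \right)} = - W + i \sqrt{6}$ ($O{\left(W \right)} = \sqrt{-30 + 24} - W = \sqrt{-6} - W = i \sqrt{6} - W = - W + i \sqrt{6}$)
$\frac{1}{O{\left(-186 \right)}} = \frac{1}{\left(-1\right) \left(-186\right) + i \sqrt{6}} = \frac{1}{186 + i \sqrt{6}}$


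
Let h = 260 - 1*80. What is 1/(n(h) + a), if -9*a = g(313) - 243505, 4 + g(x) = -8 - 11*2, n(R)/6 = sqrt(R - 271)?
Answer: 2191851/59311509877 - 486*I*sqrt(91)/59311509877 ≈ 3.6955e-5 - 7.8166e-8*I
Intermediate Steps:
h = 180 (h = 260 - 80 = 180)
n(R) = 6*sqrt(-271 + R) (n(R) = 6*sqrt(R - 271) = 6*sqrt(-271 + R))
g(x) = -34 (g(x) = -4 + (-8 - 11*2) = -4 + (-8 - 22) = -4 - 30 = -34)
a = 243539/9 (a = -(-34 - 243505)/9 = -1/9*(-243539) = 243539/9 ≈ 27060.)
1/(n(h) + a) = 1/(6*sqrt(-271 + 180) + 243539/9) = 1/(6*sqrt(-91) + 243539/9) = 1/(6*(I*sqrt(91)) + 243539/9) = 1/(6*I*sqrt(91) + 243539/9) = 1/(243539/9 + 6*I*sqrt(91))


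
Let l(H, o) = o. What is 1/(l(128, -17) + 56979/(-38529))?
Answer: -4281/79108 ≈ -0.054116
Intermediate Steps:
1/(l(128, -17) + 56979/(-38529)) = 1/(-17 + 56979/(-38529)) = 1/(-17 + 56979*(-1/38529)) = 1/(-17 - 6331/4281) = 1/(-79108/4281) = -4281/79108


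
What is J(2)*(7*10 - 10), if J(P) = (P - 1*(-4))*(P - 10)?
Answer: -2880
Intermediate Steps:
J(P) = (-10 + P)*(4 + P) (J(P) = (P + 4)*(-10 + P) = (4 + P)*(-10 + P) = (-10 + P)*(4 + P))
J(2)*(7*10 - 10) = (-40 + 2**2 - 6*2)*(7*10 - 10) = (-40 + 4 - 12)*(70 - 10) = -48*60 = -2880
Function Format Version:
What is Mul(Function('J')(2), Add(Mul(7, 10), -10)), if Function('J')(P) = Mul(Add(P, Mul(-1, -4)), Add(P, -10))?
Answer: -2880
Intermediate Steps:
Function('J')(P) = Mul(Add(-10, P), Add(4, P)) (Function('J')(P) = Mul(Add(P, 4), Add(-10, P)) = Mul(Add(4, P), Add(-10, P)) = Mul(Add(-10, P), Add(4, P)))
Mul(Function('J')(2), Add(Mul(7, 10), -10)) = Mul(Add(-40, Pow(2, 2), Mul(-6, 2)), Add(Mul(7, 10), -10)) = Mul(Add(-40, 4, -12), Add(70, -10)) = Mul(-48, 60) = -2880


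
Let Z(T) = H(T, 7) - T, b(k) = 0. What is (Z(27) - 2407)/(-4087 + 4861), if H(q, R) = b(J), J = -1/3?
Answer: -1217/387 ≈ -3.1447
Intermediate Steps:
J = -⅓ (J = -1*⅓ = -⅓ ≈ -0.33333)
H(q, R) = 0
Z(T) = -T (Z(T) = 0 - T = -T)
(Z(27) - 2407)/(-4087 + 4861) = (-1*27 - 2407)/(-4087 + 4861) = (-27 - 2407)/774 = -2434*1/774 = -1217/387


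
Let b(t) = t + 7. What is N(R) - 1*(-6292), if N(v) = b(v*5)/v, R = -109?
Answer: 686366/109 ≈ 6296.9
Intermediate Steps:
b(t) = 7 + t
N(v) = (7 + 5*v)/v (N(v) = (7 + v*5)/v = (7 + 5*v)/v)
N(R) - 1*(-6292) = (5 + 7/(-109)) - 1*(-6292) = (5 + 7*(-1/109)) + 6292 = (5 - 7/109) + 6292 = 538/109 + 6292 = 686366/109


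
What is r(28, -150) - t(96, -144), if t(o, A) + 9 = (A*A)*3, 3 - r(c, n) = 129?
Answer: -62325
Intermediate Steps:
r(c, n) = -126 (r(c, n) = 3 - 1*129 = 3 - 129 = -126)
t(o, A) = -9 + 3*A**2 (t(o, A) = -9 + (A*A)*3 = -9 + A**2*3 = -9 + 3*A**2)
r(28, -150) - t(96, -144) = -126 - (-9 + 3*(-144)**2) = -126 - (-9 + 3*20736) = -126 - (-9 + 62208) = -126 - 1*62199 = -126 - 62199 = -62325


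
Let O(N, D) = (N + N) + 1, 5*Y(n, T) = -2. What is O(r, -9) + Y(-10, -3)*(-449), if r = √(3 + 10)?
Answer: 903/5 + 2*√13 ≈ 187.81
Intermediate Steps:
r = √13 ≈ 3.6056
Y(n, T) = -⅖ (Y(n, T) = (⅕)*(-2) = -⅖)
O(N, D) = 1 + 2*N (O(N, D) = 2*N + 1 = 1 + 2*N)
O(r, -9) + Y(-10, -3)*(-449) = (1 + 2*√13) - ⅖*(-449) = (1 + 2*√13) + 898/5 = 903/5 + 2*√13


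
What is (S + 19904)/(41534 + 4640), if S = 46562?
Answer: 33233/23087 ≈ 1.4395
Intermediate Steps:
(S + 19904)/(41534 + 4640) = (46562 + 19904)/(41534 + 4640) = 66466/46174 = 66466*(1/46174) = 33233/23087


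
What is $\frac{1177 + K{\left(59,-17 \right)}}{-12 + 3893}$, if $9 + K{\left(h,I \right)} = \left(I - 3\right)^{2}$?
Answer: $\frac{1568}{3881} \approx 0.40402$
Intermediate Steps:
$K{\left(h,I \right)} = -9 + \left(-3 + I\right)^{2}$ ($K{\left(h,I \right)} = -9 + \left(I - 3\right)^{2} = -9 + \left(-3 + I\right)^{2}$)
$\frac{1177 + K{\left(59,-17 \right)}}{-12 + 3893} = \frac{1177 - 17 \left(-6 - 17\right)}{-12 + 3893} = \frac{1177 - -391}{3881} = \left(1177 + 391\right) \frac{1}{3881} = 1568 \cdot \frac{1}{3881} = \frac{1568}{3881}$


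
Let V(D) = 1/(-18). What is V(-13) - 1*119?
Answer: -2143/18 ≈ -119.06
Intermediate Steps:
V(D) = -1/18
V(-13) - 1*119 = -1/18 - 1*119 = -1/18 - 119 = -2143/18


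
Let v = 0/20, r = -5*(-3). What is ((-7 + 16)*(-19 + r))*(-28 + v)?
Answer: 1008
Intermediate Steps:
r = 15
v = 0 (v = 0*(1/20) = 0)
((-7 + 16)*(-19 + r))*(-28 + v) = ((-7 + 16)*(-19 + 15))*(-28 + 0) = (9*(-4))*(-28) = -36*(-28) = 1008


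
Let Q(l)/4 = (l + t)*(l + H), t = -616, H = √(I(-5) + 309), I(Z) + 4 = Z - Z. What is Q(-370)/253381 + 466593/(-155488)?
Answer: 2527319249/916225696 - 3944*√305/253381 ≈ 2.4866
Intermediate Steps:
I(Z) = -4 (I(Z) = -4 + (Z - Z) = -4 + 0 = -4)
H = √305 (H = √(-4 + 309) = √305 ≈ 17.464)
Q(l) = 4*(-616 + l)*(l + √305) (Q(l) = 4*((l - 616)*(l + √305)) = 4*((-616 + l)*(l + √305)) = 4*(-616 + l)*(l + √305))
Q(-370)/253381 + 466593/(-155488) = (-2464*(-370) - 2464*√305 + 4*(-370)² + 4*(-370)*√305)/253381 + 466593/(-155488) = (911680 - 2464*√305 + 4*136900 - 1480*√305)*(1/253381) + 466593*(-1/155488) = (911680 - 2464*√305 + 547600 - 1480*√305)*(1/253381) - 10851/3616 = (1459280 - 3944*√305)*(1/253381) - 10851/3616 = (1459280/253381 - 3944*√305/253381) - 10851/3616 = 2527319249/916225696 - 3944*√305/253381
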